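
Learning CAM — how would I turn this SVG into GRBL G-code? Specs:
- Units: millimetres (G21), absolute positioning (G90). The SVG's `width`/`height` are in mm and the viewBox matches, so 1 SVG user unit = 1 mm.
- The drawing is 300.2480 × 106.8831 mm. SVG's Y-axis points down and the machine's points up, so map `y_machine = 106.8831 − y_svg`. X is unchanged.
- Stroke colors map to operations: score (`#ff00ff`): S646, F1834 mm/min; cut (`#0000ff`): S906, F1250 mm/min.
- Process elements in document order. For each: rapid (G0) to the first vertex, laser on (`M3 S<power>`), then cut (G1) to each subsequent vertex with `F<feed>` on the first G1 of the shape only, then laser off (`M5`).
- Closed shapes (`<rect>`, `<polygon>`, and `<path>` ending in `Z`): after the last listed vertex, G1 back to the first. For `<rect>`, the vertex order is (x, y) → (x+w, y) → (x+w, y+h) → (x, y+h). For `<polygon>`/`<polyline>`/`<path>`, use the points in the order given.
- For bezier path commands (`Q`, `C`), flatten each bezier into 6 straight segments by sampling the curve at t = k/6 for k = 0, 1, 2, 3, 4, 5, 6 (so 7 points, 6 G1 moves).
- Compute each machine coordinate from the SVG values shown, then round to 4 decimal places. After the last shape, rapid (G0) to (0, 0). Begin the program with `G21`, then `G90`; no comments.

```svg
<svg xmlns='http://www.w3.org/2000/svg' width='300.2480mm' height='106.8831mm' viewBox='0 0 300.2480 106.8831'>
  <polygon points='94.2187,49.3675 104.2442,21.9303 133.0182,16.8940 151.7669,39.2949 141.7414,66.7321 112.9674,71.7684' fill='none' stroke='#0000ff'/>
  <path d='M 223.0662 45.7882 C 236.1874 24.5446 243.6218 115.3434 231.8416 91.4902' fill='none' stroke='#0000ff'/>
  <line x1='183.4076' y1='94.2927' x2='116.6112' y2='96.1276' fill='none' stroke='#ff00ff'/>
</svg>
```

viewBox `0 0 300.2480 106.8831` with mm width/height → 1 unit = 1 mm. Flip: y_m = 106.8831 − y_svg.

**Shape 1** — `<polygon>` regular polygon, stroke `#0000ff` → cut (S906, F1250). Machine vertices: (94.2187,57.5156) → (104.2442,84.9528) → (133.0182,89.9891) → (151.7669,67.5882) → (141.7414,40.1510) → (112.9674,35.1147) → (94.2187,57.5156). Closed: final G1 returns to the first vertex.

**Shape 2** — `<path>` cubic bezier, stroke `#0000ff` → cut (S906, F1250). Control points (SVG): P0=(223.0662,45.7882), P1=(236.1874,24.5446), P2=(243.6218,115.3434), P3=(231.8416,91.4902); sampled at t=k/6. Machine vertices: (223.0662,61.0949) → (229.0903,63.4293) → (233.7908,53.3871) → (236.7919,37.2653) → (237.7180,21.3609) → (236.1931,11.9711) → (231.8416,15.3929). Open path.

**Shape 3** — `<line>` line segment, stroke `#ff00ff` → score (S646, F1834). Machine vertices: (183.4076,12.5904) → (116.6112,10.7555). Open path.

G21
G90
G0 X94.2187 Y57.5156
M3 S906
G1 X104.2442 Y84.9528 F1250
G1 X133.0182 Y89.9891
G1 X151.7669 Y67.5882
G1 X141.7414 Y40.1510
G1 X112.9674 Y35.1147
G1 X94.2187 Y57.5156
M5
G0 X223.0662 Y61.0949
M3 S906
G1 X229.0903 Y63.4293 F1250
G1 X233.7908 Y53.3871
G1 X236.7919 Y37.2653
G1 X237.7180 Y21.3609
G1 X236.1931 Y11.9711
G1 X231.8416 Y15.3929
M5
G0 X183.4076 Y12.5904
M3 S646
G1 X116.6112 Y10.7555 F1834
M5
G0 X0.0000 Y0.0000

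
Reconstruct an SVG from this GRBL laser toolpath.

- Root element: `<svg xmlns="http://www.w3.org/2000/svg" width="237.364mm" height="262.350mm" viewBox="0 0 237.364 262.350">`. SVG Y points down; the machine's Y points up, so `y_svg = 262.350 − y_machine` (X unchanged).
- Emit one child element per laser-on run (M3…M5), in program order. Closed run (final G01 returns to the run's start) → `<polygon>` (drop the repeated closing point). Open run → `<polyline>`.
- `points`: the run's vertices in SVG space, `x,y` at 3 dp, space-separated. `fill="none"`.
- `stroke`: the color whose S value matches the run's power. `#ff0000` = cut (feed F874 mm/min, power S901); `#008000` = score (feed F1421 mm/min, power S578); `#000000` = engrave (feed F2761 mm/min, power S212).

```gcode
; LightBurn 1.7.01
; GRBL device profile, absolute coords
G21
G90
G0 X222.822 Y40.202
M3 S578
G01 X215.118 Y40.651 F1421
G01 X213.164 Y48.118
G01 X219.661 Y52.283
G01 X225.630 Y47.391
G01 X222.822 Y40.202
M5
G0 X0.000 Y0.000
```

<svg xmlns="http://www.w3.org/2000/svg" width="237.364mm" height="262.350mm" viewBox="0 0 237.364 262.350">
  <polygon points="222.822,222.148 215.118,221.699 213.164,214.232 219.661,210.067 225.630,214.959" fill="none" stroke="#008000"/>
</svg>

Each laser-on run becomes one SVG element. Flip Y back into SVG space with y_svg = 262.350 − y_machine. Every run uses S578, so all elements get stroke `#008000` (score).

Run 1: The run returns to its start, so emit a `<polygon>` with points (Y-flipped): 222.822,222.148 215.118,221.699 213.164,214.232 219.661,210.067 225.630,214.959.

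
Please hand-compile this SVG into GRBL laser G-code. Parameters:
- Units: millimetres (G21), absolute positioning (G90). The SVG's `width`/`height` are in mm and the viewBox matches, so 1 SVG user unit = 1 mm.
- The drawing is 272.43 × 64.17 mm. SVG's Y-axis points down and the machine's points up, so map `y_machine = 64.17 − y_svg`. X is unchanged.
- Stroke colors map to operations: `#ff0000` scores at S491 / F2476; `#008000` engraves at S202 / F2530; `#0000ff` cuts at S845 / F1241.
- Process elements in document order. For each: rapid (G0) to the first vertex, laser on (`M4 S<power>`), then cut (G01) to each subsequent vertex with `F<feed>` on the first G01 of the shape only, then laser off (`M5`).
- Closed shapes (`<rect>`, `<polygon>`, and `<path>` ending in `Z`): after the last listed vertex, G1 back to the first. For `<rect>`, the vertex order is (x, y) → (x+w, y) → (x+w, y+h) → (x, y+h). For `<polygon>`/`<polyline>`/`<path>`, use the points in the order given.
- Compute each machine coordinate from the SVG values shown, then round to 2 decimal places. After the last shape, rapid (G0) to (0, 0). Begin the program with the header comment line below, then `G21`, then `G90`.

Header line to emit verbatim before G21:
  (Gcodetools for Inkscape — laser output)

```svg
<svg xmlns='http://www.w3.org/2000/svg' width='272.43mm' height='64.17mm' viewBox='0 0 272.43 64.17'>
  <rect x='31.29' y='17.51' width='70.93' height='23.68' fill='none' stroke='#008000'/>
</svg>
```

1 u = 1 mm; y_m = 64.17 − y.

[1] `<rect>` rectangle, #008000→engrave S202 F2530: (31.29,46.66) → (102.22,46.66) → (102.22,22.98) → (31.29,22.98) → (31.29,46.66) (closed)

(Gcodetools for Inkscape — laser output)
G21
G90
G0 X31.29 Y46.66
M4 S202
G01 X102.22 Y46.66 F2530
G01 X102.22 Y22.98
G01 X31.29 Y22.98
G01 X31.29 Y46.66
M5
G0 X0.00 Y0.00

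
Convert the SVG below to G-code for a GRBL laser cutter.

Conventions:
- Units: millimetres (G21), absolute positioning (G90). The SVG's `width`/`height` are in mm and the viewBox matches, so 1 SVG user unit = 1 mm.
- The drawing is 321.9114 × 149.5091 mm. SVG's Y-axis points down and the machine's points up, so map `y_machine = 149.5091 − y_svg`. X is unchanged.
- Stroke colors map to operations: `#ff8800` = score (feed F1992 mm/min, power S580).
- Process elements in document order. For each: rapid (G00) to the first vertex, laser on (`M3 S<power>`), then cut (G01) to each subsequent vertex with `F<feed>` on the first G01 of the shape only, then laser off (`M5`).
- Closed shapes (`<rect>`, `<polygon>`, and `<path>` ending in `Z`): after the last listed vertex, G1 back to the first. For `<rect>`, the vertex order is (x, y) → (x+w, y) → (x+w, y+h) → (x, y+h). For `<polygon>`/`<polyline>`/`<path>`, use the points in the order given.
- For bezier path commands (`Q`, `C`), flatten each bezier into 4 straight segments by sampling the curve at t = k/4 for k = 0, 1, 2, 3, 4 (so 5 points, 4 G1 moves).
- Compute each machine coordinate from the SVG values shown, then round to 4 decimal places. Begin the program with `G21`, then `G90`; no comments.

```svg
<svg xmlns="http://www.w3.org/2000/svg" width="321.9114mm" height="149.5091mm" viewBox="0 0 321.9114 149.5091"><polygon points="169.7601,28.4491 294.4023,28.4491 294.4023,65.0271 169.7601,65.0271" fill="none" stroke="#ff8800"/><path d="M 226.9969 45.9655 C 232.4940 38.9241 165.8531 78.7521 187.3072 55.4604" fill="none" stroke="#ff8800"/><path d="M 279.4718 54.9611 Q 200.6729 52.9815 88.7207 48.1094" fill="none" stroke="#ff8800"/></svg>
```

Since the viewBox matches the mm dimensions, user units are millimetres directly. The only transform is the Y-flip y_m = 149.5091 − y_svg.

Shape 1 is a rectangle drawn with `<polygon>`. Its stroke #ff8800 means score at S580, F1992. After flipping Y the toolpath is (169.7601,121.0600) → (294.4023,121.0600) → (294.4023,84.4820) → (169.7601,84.4820) → (169.7601,121.0600), returning to the start.

Shape 2 is a cubic bezier drawn with `<path>`. Its stroke #ff8800 means score at S580, F1992. After flipping Y the toolpath is (226.9969,103.5436) → (220.0975,101.7552) → (201.1682,92.7023) → (185.2308,86.6963) → (187.3072,94.0487).

Shape 3 is a quadratic bezier drawn with `<path>`. Its stroke #ff8800 means score at S580, F1992. After flipping Y the toolpath is (279.4718,94.5480) → (238.0003,95.7186) → (192.3846,97.2507) → (142.6247,99.1444) → (88.7207,101.3997).

G21
G90
G00 X169.7601 Y121.0600
M3 S580
G01 X294.4023 Y121.0600 F1992
G01 X294.4023 Y84.4820
G01 X169.7601 Y84.4820
G01 X169.7601 Y121.0600
M5
G00 X226.9969 Y103.5436
M3 S580
G01 X220.0975 Y101.7552 F1992
G01 X201.1682 Y92.7023
G01 X185.2308 Y86.6963
G01 X187.3072 Y94.0487
M5
G00 X279.4718 Y94.5480
M3 S580
G01 X238.0003 Y95.7186 F1992
G01 X192.3846 Y97.2507
G01 X142.6247 Y99.1444
G01 X88.7207 Y101.3997
M5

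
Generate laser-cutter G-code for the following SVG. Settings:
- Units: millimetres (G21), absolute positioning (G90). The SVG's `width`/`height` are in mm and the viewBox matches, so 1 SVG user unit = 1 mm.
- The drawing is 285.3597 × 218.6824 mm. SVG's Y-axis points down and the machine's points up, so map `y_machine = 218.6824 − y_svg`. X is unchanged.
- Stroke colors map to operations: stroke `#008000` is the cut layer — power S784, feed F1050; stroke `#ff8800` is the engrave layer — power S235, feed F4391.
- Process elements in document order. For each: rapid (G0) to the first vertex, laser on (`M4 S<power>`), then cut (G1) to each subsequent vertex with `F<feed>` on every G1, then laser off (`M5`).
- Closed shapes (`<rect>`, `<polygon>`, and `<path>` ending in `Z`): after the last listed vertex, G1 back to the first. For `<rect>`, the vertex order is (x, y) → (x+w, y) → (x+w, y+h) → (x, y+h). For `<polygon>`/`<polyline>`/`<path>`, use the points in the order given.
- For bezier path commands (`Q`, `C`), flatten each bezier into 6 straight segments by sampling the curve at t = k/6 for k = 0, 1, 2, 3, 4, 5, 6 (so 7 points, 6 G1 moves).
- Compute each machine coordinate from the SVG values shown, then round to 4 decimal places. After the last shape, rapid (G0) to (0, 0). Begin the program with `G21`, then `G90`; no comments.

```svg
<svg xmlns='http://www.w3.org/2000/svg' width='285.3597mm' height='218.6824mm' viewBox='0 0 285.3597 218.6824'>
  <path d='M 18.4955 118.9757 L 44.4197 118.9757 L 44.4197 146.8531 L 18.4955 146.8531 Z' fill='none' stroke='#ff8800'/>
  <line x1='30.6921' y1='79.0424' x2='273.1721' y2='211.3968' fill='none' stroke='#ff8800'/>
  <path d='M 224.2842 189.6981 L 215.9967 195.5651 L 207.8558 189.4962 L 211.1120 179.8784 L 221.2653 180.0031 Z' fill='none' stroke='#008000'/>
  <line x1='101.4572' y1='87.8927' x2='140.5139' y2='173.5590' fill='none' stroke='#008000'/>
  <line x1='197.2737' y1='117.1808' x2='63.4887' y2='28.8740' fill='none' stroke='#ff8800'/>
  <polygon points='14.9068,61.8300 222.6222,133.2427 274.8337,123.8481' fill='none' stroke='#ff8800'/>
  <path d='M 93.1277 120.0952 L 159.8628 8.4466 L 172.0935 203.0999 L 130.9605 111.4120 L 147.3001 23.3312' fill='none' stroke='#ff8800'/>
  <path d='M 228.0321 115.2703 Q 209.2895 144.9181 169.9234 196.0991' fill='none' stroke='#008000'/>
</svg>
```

Since the viewBox matches the mm dimensions, user units are millimetres directly. The only transform is the Y-flip y_m = 218.6824 − y_svg.

Shape 1 is a rectangle drawn with `<path>`. Its stroke #ff8800 means engrave at S235, F4391. After flipping Y the toolpath is (18.4955,99.7067) → (44.4197,99.7067) → (44.4197,71.8293) → (18.4955,71.8293) → (18.4955,99.7067), returning to the start.

Shape 2 is a line segment drawn with `<line>`. Its stroke #ff8800 means engrave at S235, F4391. After flipping Y the toolpath is (30.6921,139.6400) → (273.1721,7.2856).

Shape 3 is a regular polygon drawn with `<path>`. Its stroke #008000 means cut at S784, F1050. After flipping Y the toolpath is (224.2842,28.9843) → (215.9967,23.1173) → (207.8558,29.1862) → (211.1120,38.8040) → (221.2653,38.6793) → (224.2842,28.9843), returning to the start.

Shape 4 is a line segment drawn with `<line>`. Its stroke #008000 means cut at S784, F1050. After flipping Y the toolpath is (101.4572,130.7897) → (140.5139,45.1234).

Shape 5 is a line segment drawn with `<line>`. Its stroke #ff8800 means engrave at S235, F4391. After flipping Y the toolpath is (197.2737,101.5016) → (63.4887,189.8084).

Shape 6 is a closed polygon drawn with `<polygon>`. Its stroke #ff8800 means engrave at S235, F4391. After flipping Y the toolpath is (14.9068,156.8524) → (222.6222,85.4397) → (274.8337,94.8343) → (14.9068,156.8524), returning to the start.

Shape 7 is a open polyline drawn with `<path>`. Its stroke #ff8800 means engrave at S235, F4391. After flipping Y the toolpath is (93.1277,98.5872) → (159.8628,210.2358) → (172.0935,15.5825) → (130.9605,107.2704) → (147.3001,195.3512).

Shape 8 is a quadratic bezier drawn with `<path>`. Its stroke #008000 means cut at S784, F1050. After flipping Y the toolpath is (228.0321,103.4121) → (221.2117,92.9314) → (213.2455,81.2543) → (204.1336,68.3810) → (193.8760,54.3114) → (182.4726,39.0455) → (169.9234,22.5833).

G21
G90
G0 X18.4955 Y99.7067
M4 S235
G1 X44.4197 Y99.7067 F4391
G1 X44.4197 Y71.8293 F4391
G1 X18.4955 Y71.8293 F4391
G1 X18.4955 Y99.7067 F4391
M5
G0 X30.6921 Y139.6400
M4 S235
G1 X273.1721 Y7.2856 F4391
M5
G0 X224.2842 Y28.9843
M4 S784
G1 X215.9967 Y23.1173 F1050
G1 X207.8558 Y29.1862 F1050
G1 X211.1120 Y38.8040 F1050
G1 X221.2653 Y38.6793 F1050
G1 X224.2842 Y28.9843 F1050
M5
G0 X101.4572 Y130.7897
M4 S784
G1 X140.5139 Y45.1234 F1050
M5
G0 X197.2737 Y101.5016
M4 S235
G1 X63.4887 Y189.8084 F4391
M5
G0 X14.9068 Y156.8524
M4 S235
G1 X222.6222 Y85.4397 F4391
G1 X274.8337 Y94.8343 F4391
G1 X14.9068 Y156.8524 F4391
M5
G0 X93.1277 Y98.5872
M4 S235
G1 X159.8628 Y210.2358 F4391
G1 X172.0935 Y15.5825 F4391
G1 X130.9605 Y107.2704 F4391
G1 X147.3001 Y195.3512 F4391
M5
G0 X228.0321 Y103.4121
M4 S784
G1 X221.2117 Y92.9314 F1050
G1 X213.2455 Y81.2543 F1050
G1 X204.1336 Y68.3810 F1050
G1 X193.8760 Y54.3114 F1050
G1 X182.4726 Y39.0455 F1050
G1 X169.9234 Y22.5833 F1050
M5
G0 X0.0000 Y0.0000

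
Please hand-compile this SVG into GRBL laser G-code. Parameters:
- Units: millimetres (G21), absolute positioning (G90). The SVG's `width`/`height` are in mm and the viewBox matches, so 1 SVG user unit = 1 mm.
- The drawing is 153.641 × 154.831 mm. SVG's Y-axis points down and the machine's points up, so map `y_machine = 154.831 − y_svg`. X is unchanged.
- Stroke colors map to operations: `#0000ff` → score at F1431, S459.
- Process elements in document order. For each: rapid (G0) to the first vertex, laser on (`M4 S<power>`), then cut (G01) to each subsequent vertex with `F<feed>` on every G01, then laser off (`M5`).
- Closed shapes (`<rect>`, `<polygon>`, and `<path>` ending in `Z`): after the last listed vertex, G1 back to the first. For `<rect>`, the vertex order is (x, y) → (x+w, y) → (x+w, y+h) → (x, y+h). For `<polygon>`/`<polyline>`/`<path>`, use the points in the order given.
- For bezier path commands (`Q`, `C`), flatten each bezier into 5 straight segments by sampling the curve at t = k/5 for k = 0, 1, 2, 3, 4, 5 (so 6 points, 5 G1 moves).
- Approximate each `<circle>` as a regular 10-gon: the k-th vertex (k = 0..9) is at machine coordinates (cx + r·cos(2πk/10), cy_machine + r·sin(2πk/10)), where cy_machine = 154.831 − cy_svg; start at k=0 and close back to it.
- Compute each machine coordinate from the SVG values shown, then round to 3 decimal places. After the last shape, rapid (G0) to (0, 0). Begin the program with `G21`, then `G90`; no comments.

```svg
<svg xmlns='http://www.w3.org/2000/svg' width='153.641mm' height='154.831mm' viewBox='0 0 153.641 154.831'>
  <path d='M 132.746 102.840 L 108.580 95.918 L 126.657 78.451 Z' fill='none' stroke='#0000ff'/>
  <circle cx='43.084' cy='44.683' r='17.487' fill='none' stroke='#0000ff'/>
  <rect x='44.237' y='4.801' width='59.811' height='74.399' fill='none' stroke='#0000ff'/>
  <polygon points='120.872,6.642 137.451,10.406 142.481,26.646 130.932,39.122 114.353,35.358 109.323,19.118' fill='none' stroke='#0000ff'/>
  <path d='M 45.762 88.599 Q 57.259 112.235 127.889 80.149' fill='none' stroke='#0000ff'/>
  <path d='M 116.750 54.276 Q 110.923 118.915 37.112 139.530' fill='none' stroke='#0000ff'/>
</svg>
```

G21
G90
G0 X132.746 Y51.991
M4 S459
G01 X108.580 Y58.913 F1431
G01 X126.657 Y76.380 F1431
G01 X132.746 Y51.991 F1431
M5
G0 X60.571 Y110.148
M4 S459
G01 X57.231 Y120.427 F1431
G01 X48.488 Y126.779 F1431
G01 X37.680 Y126.779 F1431
G01 X28.937 Y120.427 F1431
G01 X25.597 Y110.148 F1431
G01 X28.937 Y99.869 F1431
G01 X37.680 Y93.517 F1431
G01 X48.488 Y93.517 F1431
G01 X57.231 Y99.869 F1431
G01 X60.571 Y110.148 F1431
M5
G0 X44.237 Y150.030
M4 S459
G01 X104.048 Y150.030 F1431
G01 X104.048 Y75.631 F1431
G01 X44.237 Y75.631 F1431
G01 X44.237 Y150.030 F1431
M5
G0 X120.872 Y148.189
M4 S459
G01 X137.451 Y144.425 F1431
G01 X142.481 Y128.185 F1431
G01 X130.932 Y115.709 F1431
G01 X114.353 Y119.473 F1431
G01 X109.323 Y135.713 F1431
G01 X120.872 Y148.189 F1431
M5
G0 X45.762 Y66.232
M4 S459
G01 X52.726 Y59.006 F1431
G01 X64.421 Y56.239 F1431
G01 X80.846 Y57.929 F1431
G01 X102.002 Y64.076 F1431
G01 X127.889 Y74.682 F1431
M5
G0 X116.750 Y100.555
M4 S459
G01 X111.700 Y76.460 F1431
G01 X101.211 Y55.888 F1431
G01 X85.283 Y38.837 F1431
G01 X63.917 Y25.308 F1431
G01 X37.112 Y15.301 F1431
M5
G0 X0.000 Y0.000

Since the viewBox matches the mm dimensions, user units are millimetres directly. The only transform is the Y-flip y_m = 154.831 − y_svg.

Shape 1 is a regular polygon drawn with `<path>`. Its stroke #0000ff means score at S459, F1431. After flipping Y the toolpath is (132.746,51.991) → (108.580,58.913) → (126.657,76.380) → (132.746,51.991), returning to the start.

Shape 2 is a circle drawn with `<circle>`. Its stroke #0000ff means score at S459, F1431. After flipping Y the toolpath is (60.571,110.148) → (57.231,120.427) → (48.488,126.779) → (37.680,126.779) → (28.937,120.427) → (25.597,110.148) → (28.937,99.869) → (37.680,93.517) → (48.488,93.517) → (57.231,99.869) → (60.571,110.148), returning to the start.

Shape 3 is a rectangle drawn with `<rect>`. Its stroke #0000ff means score at S459, F1431. After flipping Y the toolpath is (44.237,150.030) → (104.048,150.030) → (104.048,75.631) → (44.237,75.631) → (44.237,150.030), returning to the start.

Shape 4 is a regular polygon drawn with `<polygon>`. Its stroke #0000ff means score at S459, F1431. After flipping Y the toolpath is (120.872,148.189) → (137.451,144.425) → (142.481,128.185) → (130.932,115.709) → (114.353,119.473) → (109.323,135.713) → (120.872,148.189), returning to the start.

Shape 5 is a quadratic bezier drawn with `<path>`. Its stroke #0000ff means score at S459, F1431. After flipping Y the toolpath is (45.762,66.232) → (52.726,59.006) → (64.421,56.239) → (80.846,57.929) → (102.002,64.076) → (127.889,74.682).

Shape 6 is a quadratic bezier drawn with `<path>`. Its stroke #0000ff means score at S459, F1431. After flipping Y the toolpath is (116.750,100.555) → (111.700,76.460) → (101.211,55.888) → (85.283,38.837) → (63.917,25.308) → (37.112,15.301).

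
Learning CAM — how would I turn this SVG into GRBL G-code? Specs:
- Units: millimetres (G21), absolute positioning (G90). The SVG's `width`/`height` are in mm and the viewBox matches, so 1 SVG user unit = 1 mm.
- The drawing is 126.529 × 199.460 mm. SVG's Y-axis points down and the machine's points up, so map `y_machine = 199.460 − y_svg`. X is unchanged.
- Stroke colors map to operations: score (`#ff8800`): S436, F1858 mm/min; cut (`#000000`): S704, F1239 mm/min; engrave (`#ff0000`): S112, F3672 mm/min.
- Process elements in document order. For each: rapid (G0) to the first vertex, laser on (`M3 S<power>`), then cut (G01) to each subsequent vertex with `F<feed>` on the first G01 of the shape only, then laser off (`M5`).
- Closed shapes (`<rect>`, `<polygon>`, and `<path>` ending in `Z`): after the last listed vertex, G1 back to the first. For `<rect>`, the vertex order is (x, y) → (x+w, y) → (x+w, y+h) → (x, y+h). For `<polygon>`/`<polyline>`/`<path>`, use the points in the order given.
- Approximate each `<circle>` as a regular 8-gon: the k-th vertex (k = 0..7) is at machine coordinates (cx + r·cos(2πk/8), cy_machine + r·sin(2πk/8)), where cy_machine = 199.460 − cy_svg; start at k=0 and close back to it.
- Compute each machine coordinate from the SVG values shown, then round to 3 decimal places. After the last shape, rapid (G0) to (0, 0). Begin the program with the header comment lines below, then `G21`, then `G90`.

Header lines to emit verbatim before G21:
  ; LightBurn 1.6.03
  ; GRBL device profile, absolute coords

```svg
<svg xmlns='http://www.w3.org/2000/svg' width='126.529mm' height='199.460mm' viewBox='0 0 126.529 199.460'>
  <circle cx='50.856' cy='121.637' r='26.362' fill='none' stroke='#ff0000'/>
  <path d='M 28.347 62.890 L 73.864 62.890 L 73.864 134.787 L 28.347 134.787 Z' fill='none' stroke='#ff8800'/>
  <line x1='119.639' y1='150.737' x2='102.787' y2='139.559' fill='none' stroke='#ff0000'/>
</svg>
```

; LightBurn 1.6.03
; GRBL device profile, absolute coords
G21
G90
G0 X77.218 Y77.823
M3 S112
G01 X69.497 Y96.464 F3672
G01 X50.856 Y104.185
G01 X32.215 Y96.464
G01 X24.494 Y77.823
G01 X32.215 Y59.182
G01 X50.856 Y51.461
G01 X69.497 Y59.182
G01 X77.218 Y77.823
M5
G0 X28.347 Y136.570
M3 S436
G01 X73.864 Y136.570 F1858
G01 X73.864 Y64.673
G01 X28.347 Y64.673
G01 X28.347 Y136.570
M5
G0 X119.639 Y48.723
M3 S112
G01 X102.787 Y59.901 F3672
M5
G0 X0.000 Y0.000

Since the viewBox matches the mm dimensions, user units are millimetres directly. The only transform is the Y-flip y_m = 199.460 − y_svg.

Shape 1 is a circle drawn with `<circle>`. Its stroke #ff0000 means engrave at S112, F3672. After flipping Y the toolpath is (77.218,77.823) → (69.497,96.464) → (50.856,104.185) → (32.215,96.464) → (24.494,77.823) → (32.215,59.182) → (50.856,51.461) → (69.497,59.182) → (77.218,77.823), returning to the start.

Shape 2 is a rectangle drawn with `<path>`. Its stroke #ff8800 means score at S436, F1858. After flipping Y the toolpath is (28.347,136.570) → (73.864,136.570) → (73.864,64.673) → (28.347,64.673) → (28.347,136.570), returning to the start.

Shape 3 is a line segment drawn with `<line>`. Its stroke #ff0000 means engrave at S112, F3672. After flipping Y the toolpath is (119.639,48.723) → (102.787,59.901).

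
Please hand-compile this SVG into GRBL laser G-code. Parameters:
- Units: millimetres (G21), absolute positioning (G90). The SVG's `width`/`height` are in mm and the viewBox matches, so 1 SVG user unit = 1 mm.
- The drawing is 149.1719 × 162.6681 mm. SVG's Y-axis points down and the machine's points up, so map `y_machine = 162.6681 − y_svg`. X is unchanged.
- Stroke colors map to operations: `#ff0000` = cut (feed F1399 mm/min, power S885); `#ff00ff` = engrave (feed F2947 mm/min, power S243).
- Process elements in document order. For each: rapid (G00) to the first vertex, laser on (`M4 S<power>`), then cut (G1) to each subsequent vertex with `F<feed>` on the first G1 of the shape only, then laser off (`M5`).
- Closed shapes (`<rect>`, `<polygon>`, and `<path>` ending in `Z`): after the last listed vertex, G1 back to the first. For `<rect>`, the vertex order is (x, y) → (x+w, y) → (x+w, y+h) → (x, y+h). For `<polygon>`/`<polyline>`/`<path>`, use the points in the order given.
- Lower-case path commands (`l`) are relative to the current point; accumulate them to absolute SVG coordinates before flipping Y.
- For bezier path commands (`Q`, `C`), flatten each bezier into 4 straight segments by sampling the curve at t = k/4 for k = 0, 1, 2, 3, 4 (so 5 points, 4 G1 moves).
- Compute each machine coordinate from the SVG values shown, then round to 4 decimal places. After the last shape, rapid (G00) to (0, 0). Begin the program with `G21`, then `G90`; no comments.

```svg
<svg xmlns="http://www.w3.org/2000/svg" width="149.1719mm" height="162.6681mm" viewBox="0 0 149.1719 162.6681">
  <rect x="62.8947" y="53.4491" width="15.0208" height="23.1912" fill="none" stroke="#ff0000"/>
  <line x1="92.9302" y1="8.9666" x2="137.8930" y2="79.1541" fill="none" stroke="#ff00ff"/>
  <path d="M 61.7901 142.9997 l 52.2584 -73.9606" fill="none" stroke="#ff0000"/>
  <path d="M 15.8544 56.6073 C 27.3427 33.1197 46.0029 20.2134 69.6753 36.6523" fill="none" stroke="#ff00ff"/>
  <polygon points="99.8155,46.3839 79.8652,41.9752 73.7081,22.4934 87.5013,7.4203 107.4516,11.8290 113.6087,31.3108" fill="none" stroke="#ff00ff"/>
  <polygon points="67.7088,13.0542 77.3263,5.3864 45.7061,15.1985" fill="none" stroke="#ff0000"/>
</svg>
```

G21
G90
G00 X62.8947 Y109.2190
M4 S885
G1 X77.9155 Y109.2190 F1399
G1 X77.9155 Y86.0278
G1 X62.8947 Y86.0278
G1 X62.8947 Y109.2190
M5
G00 X92.9302 Y153.7015
M4 S243
G1 X137.8930 Y83.5140 F2947
M5
G00 X61.7901 Y19.6684
M4 S885
G1 X114.0485 Y93.6290 F1399
M5
G00 X15.8544 Y106.0608
M4 S243
G1 X25.7816 Y121.3993 F2947
G1 X38.1958 Y131.0107
G1 X52.8945 Y133.1359
G1 X69.6753 Y126.0158
M5
G00 X99.8155 Y116.2842
M4 S243
G1 X79.8652 Y120.6929 F2947
G1 X73.7081 Y140.1747
G1 X87.5013 Y155.2478
G1 X107.4516 Y150.8391
G1 X113.6087 Y131.3573
G1 X99.8155 Y116.2842
M5
G00 X67.7088 Y149.6139
M4 S885
G1 X77.3263 Y157.2817 F1399
G1 X45.7061 Y147.4696
G1 X67.7088 Y149.6139
M5
G00 X0.0000 Y0.0000

1 u = 1 mm; y_m = 162.6681 − y.

[1] `<rect>` rectangle, #ff0000→cut S885 F1399: (62.8947,109.2190) → (77.9155,109.2190) → (77.9155,86.0278) → (62.8947,86.0278) → (62.8947,109.2190) (closed)

[2] `<line>` line segment, #ff00ff→engrave S243 F2947: (92.9302,153.7015) → (137.8930,83.5140)

[3] `<path>` line segment, #ff0000→cut S885 F1399: (61.7901,19.6684) → (114.0485,93.6290)

[4] `<path>` cubic bezier, #ff00ff→engrave S243 F2947: (15.8544,106.0608) → (25.7816,121.3993) → (38.1958,131.0107) → (52.8945,133.1359) → (69.6753,126.0158)

[5] `<polygon>` regular polygon, #ff00ff→engrave S243 F2947: (99.8155,116.2842) → (79.8652,120.6929) → (73.7081,140.1747) → (87.5013,155.2478) → (107.4516,150.8391) → (113.6087,131.3573) → (99.8155,116.2842) (closed)

[6] `<polygon>` closed polygon, #ff0000→cut S885 F1399: (67.7088,149.6139) → (77.3263,157.2817) → (45.7061,147.4696) → (67.7088,149.6139) (closed)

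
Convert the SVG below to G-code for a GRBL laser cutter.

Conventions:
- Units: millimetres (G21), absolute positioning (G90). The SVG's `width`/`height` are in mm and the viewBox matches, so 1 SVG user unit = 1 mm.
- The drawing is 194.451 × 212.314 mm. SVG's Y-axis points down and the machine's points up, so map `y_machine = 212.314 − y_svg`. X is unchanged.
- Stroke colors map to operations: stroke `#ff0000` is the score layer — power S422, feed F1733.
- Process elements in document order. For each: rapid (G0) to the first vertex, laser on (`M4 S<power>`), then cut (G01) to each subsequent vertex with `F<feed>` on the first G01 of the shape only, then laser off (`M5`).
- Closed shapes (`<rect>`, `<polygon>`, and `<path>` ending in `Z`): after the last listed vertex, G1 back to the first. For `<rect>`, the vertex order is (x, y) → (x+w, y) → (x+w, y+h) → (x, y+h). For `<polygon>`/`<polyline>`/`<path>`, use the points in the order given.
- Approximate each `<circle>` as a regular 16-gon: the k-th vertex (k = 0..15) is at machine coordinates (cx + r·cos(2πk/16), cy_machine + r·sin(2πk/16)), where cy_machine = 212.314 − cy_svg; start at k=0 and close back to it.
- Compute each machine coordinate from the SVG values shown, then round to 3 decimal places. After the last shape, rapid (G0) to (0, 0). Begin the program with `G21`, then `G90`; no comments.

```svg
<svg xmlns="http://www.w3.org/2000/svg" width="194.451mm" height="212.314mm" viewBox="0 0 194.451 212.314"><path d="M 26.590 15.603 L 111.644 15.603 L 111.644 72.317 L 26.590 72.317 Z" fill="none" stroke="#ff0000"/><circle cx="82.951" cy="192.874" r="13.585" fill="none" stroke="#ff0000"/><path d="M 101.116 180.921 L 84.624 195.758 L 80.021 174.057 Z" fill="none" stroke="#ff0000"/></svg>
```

viewBox `0 0 194.451 212.314` with mm width/height → 1 unit = 1 mm. Flip: y_m = 212.314 − y_svg.

**Shape 1** — `<path>` rectangle, stroke `#ff0000` → score (S422, F1733). Machine vertices: (26.590,196.711) → (111.644,196.711) → (111.644,139.997) → (26.590,139.997) → (26.590,196.711). Closed: final G1 returns to the first vertex.

**Shape 2** — `<circle>` circle, stroke `#ff0000` → score (S422, F1733). Machine vertices: (96.536,19.440) → (95.502,24.639) → (92.557,29.046) → (88.150,31.991) → (82.951,33.025) → (77.752,31.991) → (73.345,29.046) → (70.400,24.639) → (69.366,19.440) → (70.400,14.241) → (73.345,9.834) → (77.752,6.889) → (82.951,5.855) → (88.150,6.889) → (92.557,9.834) → (95.502,14.241) → (96.536,19.440). Closed: final G1 returns to the first vertex.

**Shape 3** — `<path>` regular polygon, stroke `#ff0000` → score (S422, F1733). Machine vertices: (101.116,31.393) → (84.624,16.556) → (80.021,38.257) → (101.116,31.393). Closed: final G1 returns to the first vertex.

G21
G90
G0 X26.590 Y196.711
M4 S422
G01 X111.644 Y196.711 F1733
G01 X111.644 Y139.997
G01 X26.590 Y139.997
G01 X26.590 Y196.711
M5
G0 X96.536 Y19.440
M4 S422
G01 X95.502 Y24.639 F1733
G01 X92.557 Y29.046
G01 X88.150 Y31.991
G01 X82.951 Y33.025
G01 X77.752 Y31.991
G01 X73.345 Y29.046
G01 X70.400 Y24.639
G01 X69.366 Y19.440
G01 X70.400 Y14.241
G01 X73.345 Y9.834
G01 X77.752 Y6.889
G01 X82.951 Y5.855
G01 X88.150 Y6.889
G01 X92.557 Y9.834
G01 X95.502 Y14.241
G01 X96.536 Y19.440
M5
G0 X101.116 Y31.393
M4 S422
G01 X84.624 Y16.556 F1733
G01 X80.021 Y38.257
G01 X101.116 Y31.393
M5
G0 X0.000 Y0.000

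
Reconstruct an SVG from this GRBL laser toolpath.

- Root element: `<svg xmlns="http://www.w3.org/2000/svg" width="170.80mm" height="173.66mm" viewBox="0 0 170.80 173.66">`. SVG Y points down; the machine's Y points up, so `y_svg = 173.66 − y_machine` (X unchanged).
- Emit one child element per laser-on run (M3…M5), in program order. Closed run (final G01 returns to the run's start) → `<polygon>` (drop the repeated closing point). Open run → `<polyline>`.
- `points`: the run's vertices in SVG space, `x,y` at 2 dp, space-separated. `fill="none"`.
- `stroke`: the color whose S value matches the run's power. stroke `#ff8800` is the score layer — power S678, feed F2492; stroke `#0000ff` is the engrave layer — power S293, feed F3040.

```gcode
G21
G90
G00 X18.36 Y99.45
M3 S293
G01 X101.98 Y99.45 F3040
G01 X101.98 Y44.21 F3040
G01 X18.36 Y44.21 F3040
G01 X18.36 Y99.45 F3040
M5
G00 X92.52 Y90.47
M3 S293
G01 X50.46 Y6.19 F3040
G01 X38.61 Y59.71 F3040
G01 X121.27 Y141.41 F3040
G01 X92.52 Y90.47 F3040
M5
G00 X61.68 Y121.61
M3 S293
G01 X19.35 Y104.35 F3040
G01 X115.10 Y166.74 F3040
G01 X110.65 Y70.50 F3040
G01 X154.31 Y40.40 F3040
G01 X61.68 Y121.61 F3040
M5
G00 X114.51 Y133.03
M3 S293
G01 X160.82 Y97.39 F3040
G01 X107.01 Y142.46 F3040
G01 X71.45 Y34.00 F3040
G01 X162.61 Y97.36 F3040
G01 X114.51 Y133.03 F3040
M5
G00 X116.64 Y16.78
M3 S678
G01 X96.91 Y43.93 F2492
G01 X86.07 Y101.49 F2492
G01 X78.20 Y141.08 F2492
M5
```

<svg xmlns="http://www.w3.org/2000/svg" width="170.80mm" height="173.66mm" viewBox="0 0 170.80 173.66">
  <polygon points="18.36,74.21 101.98,74.21 101.98,129.45 18.36,129.45" fill="none" stroke="#0000ff"/>
  <polygon points="92.52,83.19 50.46,167.47 38.61,113.95 121.27,32.25" fill="none" stroke="#0000ff"/>
  <polygon points="61.68,52.05 19.35,69.31 115.10,6.92 110.65,103.16 154.31,133.26" fill="none" stroke="#0000ff"/>
  <polygon points="114.51,40.63 160.82,76.27 107.01,31.20 71.45,139.66 162.61,76.30" fill="none" stroke="#0000ff"/>
  <polyline points="116.64,156.88 96.91,129.73 86.07,72.17 78.20,32.58" fill="none" stroke="#ff8800"/>
</svg>

Machine Y-up, SVG Y-down with viewBox height 173.66, so y_svg = 173.66 − y_machine; X carries over.

Run 1: the run's S293 means `#0000ff` (engrave). The run returns to its start, so emit a `<polygon>` with points (Y-flipped): 18.36,74.21 101.98,74.21 101.98,129.45 18.36,129.45.

Run 2: power S293 maps to stroke `#0000ff` (engrave). The run returns to its start, so emit a `<polygon>` with points (Y-flipped): 92.52,83.19 50.46,167.47 38.61,113.95 121.27,32.25.

Run 3: the run's S293 means `#0000ff` (engrave). The run returns to its start, so emit a `<polygon>` with points (Y-flipped): 61.68,52.05 19.35,69.31 115.10,6.92 110.65,103.16 154.31,133.26.

Run 4: S293 ⇒ engrave layer `#0000ff`. The run returns to its start, so emit a `<polygon>` with points (Y-flipped): 114.51,40.63 160.82,76.27 107.01,31.20 71.45,139.66 162.61,76.30.

Run 5: the run's S678 means `#ff8800` (score). The run is open, so emit a `<polyline>` with points (Y-flipped): 116.64,156.88 96.91,129.73 86.07,72.17 78.20,32.58.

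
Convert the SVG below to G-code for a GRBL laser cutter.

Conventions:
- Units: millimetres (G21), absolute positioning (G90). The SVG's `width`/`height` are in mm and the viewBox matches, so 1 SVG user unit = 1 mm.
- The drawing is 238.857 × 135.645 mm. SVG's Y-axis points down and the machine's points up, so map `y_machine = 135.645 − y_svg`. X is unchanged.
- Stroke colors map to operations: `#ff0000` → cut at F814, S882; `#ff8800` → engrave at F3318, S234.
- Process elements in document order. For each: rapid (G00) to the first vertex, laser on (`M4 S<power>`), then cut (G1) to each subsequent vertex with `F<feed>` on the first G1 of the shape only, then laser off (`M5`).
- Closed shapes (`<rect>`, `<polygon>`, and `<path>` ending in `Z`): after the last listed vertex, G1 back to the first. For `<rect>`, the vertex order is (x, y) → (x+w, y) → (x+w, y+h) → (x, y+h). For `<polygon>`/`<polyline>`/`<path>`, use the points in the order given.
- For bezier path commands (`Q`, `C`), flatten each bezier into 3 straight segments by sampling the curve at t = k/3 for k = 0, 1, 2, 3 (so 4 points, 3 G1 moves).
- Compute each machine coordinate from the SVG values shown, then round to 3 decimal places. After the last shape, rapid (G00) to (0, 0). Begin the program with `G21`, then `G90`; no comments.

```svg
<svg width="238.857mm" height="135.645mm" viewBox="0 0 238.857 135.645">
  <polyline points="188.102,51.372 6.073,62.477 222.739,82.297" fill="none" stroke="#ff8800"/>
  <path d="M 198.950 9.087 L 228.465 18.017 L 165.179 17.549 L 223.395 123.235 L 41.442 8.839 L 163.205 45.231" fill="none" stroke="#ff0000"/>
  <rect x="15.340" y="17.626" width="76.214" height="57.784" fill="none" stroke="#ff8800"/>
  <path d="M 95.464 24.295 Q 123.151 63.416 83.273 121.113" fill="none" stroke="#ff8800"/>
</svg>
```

G21
G90
G00 X188.102 Y84.273
M4 S234
G1 X6.073 Y73.168 F3318
G1 X222.739 Y53.348
M5
G00 X198.950 Y126.558
M4 S882
G1 X228.465 Y117.628 F814
G1 X165.179 Y118.096
G1 X223.395 Y12.410
G1 X41.442 Y126.806
G1 X163.205 Y90.414
M5
G00 X15.340 Y118.019
M4 S234
G1 X91.554 Y118.019 F3318
G1 X91.554 Y60.235
G1 X15.340 Y60.235
G1 X15.340 Y118.019
M5
G00 X95.464 Y111.350
M4 S234
G1 X106.415 Y83.205 F3318
G1 X102.351 Y50.933
G1 X83.273 Y14.532
M5
G00 X0.000 Y0.000

1 u = 1 mm; y_m = 135.645 − y.

[1] `<polyline>` open polyline, #ff8800→engrave S234 F3318: (188.102,84.273) → (6.073,73.168) → (222.739,53.348)

[2] `<path>` open polyline, #ff0000→cut S882 F814: (198.950,126.558) → (228.465,117.628) → (165.179,118.096) → (223.395,12.410) → (41.442,126.806) → (163.205,90.414)

[3] `<rect>` rectangle, #ff8800→engrave S234 F3318: (15.340,118.019) → (91.554,118.019) → (91.554,60.235) → (15.340,60.235) → (15.340,118.019) (closed)

[4] `<path>` quadratic bezier, #ff8800→engrave S234 F3318: (95.464,111.350) → (106.415,83.205) → (102.351,50.933) → (83.273,14.532)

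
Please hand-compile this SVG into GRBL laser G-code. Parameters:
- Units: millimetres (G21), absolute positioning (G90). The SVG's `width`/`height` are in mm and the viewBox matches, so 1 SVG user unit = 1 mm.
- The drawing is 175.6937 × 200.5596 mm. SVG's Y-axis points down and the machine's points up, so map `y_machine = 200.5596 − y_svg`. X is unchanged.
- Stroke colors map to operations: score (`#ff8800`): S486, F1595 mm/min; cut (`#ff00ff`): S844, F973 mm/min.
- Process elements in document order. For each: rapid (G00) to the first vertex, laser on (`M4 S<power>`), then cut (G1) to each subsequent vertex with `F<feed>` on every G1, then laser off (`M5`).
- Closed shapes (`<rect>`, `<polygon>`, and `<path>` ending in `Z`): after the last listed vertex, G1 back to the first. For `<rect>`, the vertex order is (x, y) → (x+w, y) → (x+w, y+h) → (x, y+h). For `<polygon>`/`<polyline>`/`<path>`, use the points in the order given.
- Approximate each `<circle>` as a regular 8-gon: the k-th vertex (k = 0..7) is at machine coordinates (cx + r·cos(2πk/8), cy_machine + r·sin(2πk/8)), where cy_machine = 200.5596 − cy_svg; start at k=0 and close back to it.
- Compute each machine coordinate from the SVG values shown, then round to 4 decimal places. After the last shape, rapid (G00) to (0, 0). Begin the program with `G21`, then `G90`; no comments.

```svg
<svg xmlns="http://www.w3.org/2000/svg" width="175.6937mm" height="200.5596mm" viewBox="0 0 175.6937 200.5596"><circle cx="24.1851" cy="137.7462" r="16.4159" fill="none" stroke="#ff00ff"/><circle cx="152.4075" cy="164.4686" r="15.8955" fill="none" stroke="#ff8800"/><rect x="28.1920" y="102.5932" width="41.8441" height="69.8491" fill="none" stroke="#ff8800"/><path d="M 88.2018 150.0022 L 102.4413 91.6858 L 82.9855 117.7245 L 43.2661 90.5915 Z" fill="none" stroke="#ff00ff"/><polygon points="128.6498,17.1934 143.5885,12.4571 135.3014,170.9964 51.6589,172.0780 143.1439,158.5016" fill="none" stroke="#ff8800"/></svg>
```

G21
G90
G00 X40.6010 Y62.8134
M4 S844
G1 X35.7929 Y74.4212 F973
G1 X24.1851 Y79.2293 F973
G1 X12.5773 Y74.4212 F973
G1 X7.7692 Y62.8134 F973
G1 X12.5773 Y51.2056 F973
G1 X24.1851 Y46.3975 F973
G1 X35.7929 Y51.2056 F973
G1 X40.6010 Y62.8134 F973
M5
G00 X168.3030 Y36.0910
M4 S486
G1 X163.6473 Y47.3308 F1595
G1 X152.4075 Y51.9865 F1595
G1 X141.1677 Y47.3308 F1595
G1 X136.5120 Y36.0910 F1595
G1 X141.1677 Y24.8512 F1595
G1 X152.4075 Y20.1955 F1595
G1 X163.6473 Y24.8512 F1595
G1 X168.3030 Y36.0910 F1595
M5
G00 X28.1920 Y97.9664
M4 S486
G1 X70.0361 Y97.9664 F1595
G1 X70.0361 Y28.1173 F1595
G1 X28.1920 Y28.1173 F1595
G1 X28.1920 Y97.9664 F1595
M5
G00 X88.2018 Y50.5574
M4 S844
G1 X102.4413 Y108.8738 F973
G1 X82.9855 Y82.8351 F973
G1 X43.2661 Y109.9681 F973
G1 X88.2018 Y50.5574 F973
M5
G00 X128.6498 Y183.3662
M4 S486
G1 X143.5885 Y188.1025 F1595
G1 X135.3014 Y29.5632 F1595
G1 X51.6589 Y28.4816 F1595
G1 X143.1439 Y42.0580 F1595
G1 X128.6498 Y183.3662 F1595
M5
G00 X0.0000 Y0.0000

Since the viewBox matches the mm dimensions, user units are millimetres directly. The only transform is the Y-flip y_m = 200.5596 − y_svg.

Shape 1 is a circle drawn with `<circle>`. Its stroke #ff00ff means cut at S844, F973. After flipping Y the toolpath is (40.6010,62.8134) → (35.7929,74.4212) → (24.1851,79.2293) → (12.5773,74.4212) → (7.7692,62.8134) → (12.5773,51.2056) → (24.1851,46.3975) → (35.7929,51.2056) → (40.6010,62.8134), returning to the start.

Shape 2 is a circle drawn with `<circle>`. Its stroke #ff8800 means score at S486, F1595. After flipping Y the toolpath is (168.3030,36.0910) → (163.6473,47.3308) → (152.4075,51.9865) → (141.1677,47.3308) → (136.5120,36.0910) → (141.1677,24.8512) → (152.4075,20.1955) → (163.6473,24.8512) → (168.3030,36.0910), returning to the start.

Shape 3 is a rectangle drawn with `<rect>`. Its stroke #ff8800 means score at S486, F1595. After flipping Y the toolpath is (28.1920,97.9664) → (70.0361,97.9664) → (70.0361,28.1173) → (28.1920,28.1173) → (28.1920,97.9664), returning to the start.

Shape 4 is a closed polygon drawn with `<path>`. Its stroke #ff00ff means cut at S844, F973. After flipping Y the toolpath is (88.2018,50.5574) → (102.4413,108.8738) → (82.9855,82.8351) → (43.2661,109.9681) → (88.2018,50.5574), returning to the start.

Shape 5 is a closed polygon drawn with `<polygon>`. Its stroke #ff8800 means score at S486, F1595. After flipping Y the toolpath is (128.6498,183.3662) → (143.5885,188.1025) → (135.3014,29.5632) → (51.6589,28.4816) → (143.1439,42.0580) → (128.6498,183.3662), returning to the start.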